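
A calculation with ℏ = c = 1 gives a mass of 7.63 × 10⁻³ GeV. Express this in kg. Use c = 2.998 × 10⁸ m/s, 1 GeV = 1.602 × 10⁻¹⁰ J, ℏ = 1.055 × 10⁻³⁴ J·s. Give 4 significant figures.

Mass is [E]/c²; divide by c².
1 GeV → 1/c² × (1 GeV in J) = 1.782 × 10⁻²⁷ kg.
Result: 7.63 × 10⁻³ × 1.782 × 10⁻²⁷ = 1.360 × 10⁻²⁹ kg.

1.360 × 10⁻²⁹ kg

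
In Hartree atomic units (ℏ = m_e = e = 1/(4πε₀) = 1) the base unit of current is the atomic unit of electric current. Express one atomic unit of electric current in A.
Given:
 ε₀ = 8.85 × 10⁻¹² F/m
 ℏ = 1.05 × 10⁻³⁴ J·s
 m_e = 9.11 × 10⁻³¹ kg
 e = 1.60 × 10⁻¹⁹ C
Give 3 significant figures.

6.67 × 10⁻³ A

I_au = e E_h/ℏ = m_e e⁵/((4πε₀)²ℏ³)
E_h = 4.38 × 10⁻¹⁸ J
e·E_h/ℏ = 6.67 × 10⁻³ A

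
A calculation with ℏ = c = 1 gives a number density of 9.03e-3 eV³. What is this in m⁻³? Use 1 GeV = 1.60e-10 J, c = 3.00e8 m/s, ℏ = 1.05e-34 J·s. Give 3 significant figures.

1.18e18 m⁻³

Number density is [L]⁻³ = [E]³/(ℏc)³.
1 GeV³ → 1/(ℏc)³ × (1 GeV in J)³ = 1.31e47 m⁻³.
Convert the energy scale: 9.03e-3 eV³ = 9.03e-30 GeV³.
Result: 9.03e-30 × 1.31e47 = 1.18e18 m⁻³.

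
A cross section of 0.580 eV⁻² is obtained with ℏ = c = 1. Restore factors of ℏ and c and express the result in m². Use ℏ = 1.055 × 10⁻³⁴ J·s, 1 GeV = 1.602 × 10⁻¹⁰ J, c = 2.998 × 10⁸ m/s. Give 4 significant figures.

2.261 × 10⁻¹⁴ m²

Area is [L]² = [E]⁻²·(ℏc)²; restore (ℏc)².
1 GeV⁻² → (ℏc)² × (1 GeV in J)⁻² = 3.898 × 10⁻³² m².
Convert the energy scale: 0.580 eV⁻² = 5.80 × 10¹⁷ GeV⁻².
Result: 5.80 × 10¹⁷ × 3.898 × 10⁻³² = 2.261 × 10⁻¹⁴ m².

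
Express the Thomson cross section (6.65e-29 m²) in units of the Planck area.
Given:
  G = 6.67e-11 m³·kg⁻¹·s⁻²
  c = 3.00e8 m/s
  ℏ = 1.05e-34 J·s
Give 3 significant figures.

Planck area: A_P = ℏG/c³ = 2.59e-70 m².
6.65e-29 / 2.59e-70 = 2.56e41

2.56e41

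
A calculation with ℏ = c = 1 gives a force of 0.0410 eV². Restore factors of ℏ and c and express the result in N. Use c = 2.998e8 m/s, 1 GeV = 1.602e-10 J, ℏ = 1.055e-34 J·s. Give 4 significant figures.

3.327e-14 N

Force is [E]/[L] = [E]²/(ℏc); restore (ℏc)⁻¹.
1 GeV² → 1/(ℏc) × (1 GeV in J)² = 8.114e5 N.
Convert the energy scale: 0.0410 eV² = 4.10e-20 GeV².
Result: 4.10e-20 × 8.114e5 = 3.327e-14 N.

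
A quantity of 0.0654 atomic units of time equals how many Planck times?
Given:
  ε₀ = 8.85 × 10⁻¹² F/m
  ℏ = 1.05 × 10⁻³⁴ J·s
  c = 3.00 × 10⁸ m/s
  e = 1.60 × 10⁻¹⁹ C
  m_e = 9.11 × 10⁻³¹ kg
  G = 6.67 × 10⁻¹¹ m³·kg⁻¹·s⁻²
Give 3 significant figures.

2.92 × 10²⁵

atomic unit of time: τ_au = (4πε₀)²ℏ³/(m_e e⁴) = 2.40 × 10⁻¹⁷ s
Planck time: t_P = √(ℏG/c⁵) = 5.37 × 10⁻⁴⁴ s
0.0654 × 2.40 × 10⁻¹⁷ / 5.37 × 10⁻⁴⁴ = 2.92 × 10²⁵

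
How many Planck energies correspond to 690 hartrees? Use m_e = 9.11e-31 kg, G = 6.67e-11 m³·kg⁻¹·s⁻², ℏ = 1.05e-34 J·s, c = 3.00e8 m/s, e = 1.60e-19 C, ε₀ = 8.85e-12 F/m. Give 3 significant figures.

hartree: E_h = m_e e⁴/(4πε₀ℏ)² = 4.38e-18 J
Planck energy: E_P = √(ℏc⁵/G) = 1.96e9 J
690 × 4.38e-18 / 1.96e9 = 1.54e-24

1.54e-24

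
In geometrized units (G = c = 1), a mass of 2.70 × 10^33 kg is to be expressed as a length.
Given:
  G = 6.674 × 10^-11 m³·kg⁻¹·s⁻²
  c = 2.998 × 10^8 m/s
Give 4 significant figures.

2.005 × 10^6 m

In G = c = 1 units mass has dimensions of length; the conversion factor is G/c².
2.70 × 10^33 kg × (G/c²) = 2.005 × 10^6 m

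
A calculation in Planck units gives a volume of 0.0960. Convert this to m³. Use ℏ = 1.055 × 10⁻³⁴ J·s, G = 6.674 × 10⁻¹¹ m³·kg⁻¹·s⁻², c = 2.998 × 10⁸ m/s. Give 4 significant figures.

One Planck volume: V_P = (ℏG/c³)^(3/2) = 4.224 × 10⁻¹⁰⁵ m³.
0.0960 × 4.224 × 10⁻¹⁰⁵ m³ = 4.055 × 10⁻¹⁰⁶ m³

4.055 × 10⁻¹⁰⁶ m³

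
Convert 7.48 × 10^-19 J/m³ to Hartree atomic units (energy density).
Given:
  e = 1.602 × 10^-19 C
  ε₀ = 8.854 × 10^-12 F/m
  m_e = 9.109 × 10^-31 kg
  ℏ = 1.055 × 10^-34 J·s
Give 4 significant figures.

2.554 × 10^-32

atomic unit of energy density: u_au = E_h/a₀³ = m_e⁴e¹⁰/((4πε₀)⁵ℏ⁸) = 2.929 × 10^13 J/m³.
7.48 × 10^-19 / 2.929 × 10^13 = 2.554 × 10^-32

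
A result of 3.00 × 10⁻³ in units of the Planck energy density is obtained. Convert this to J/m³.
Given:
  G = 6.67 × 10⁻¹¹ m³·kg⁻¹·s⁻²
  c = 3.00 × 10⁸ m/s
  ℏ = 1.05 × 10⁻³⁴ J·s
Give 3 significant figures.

One Planck energy density: u_P = c⁷/(ℏG²) = 4.68 × 10¹¹³ J/m³.
3.00 × 10⁻³ × 4.68 × 10¹¹³ J/m³ = 1.40 × 10¹¹¹ J/m³

1.40 × 10¹¹¹ J/m³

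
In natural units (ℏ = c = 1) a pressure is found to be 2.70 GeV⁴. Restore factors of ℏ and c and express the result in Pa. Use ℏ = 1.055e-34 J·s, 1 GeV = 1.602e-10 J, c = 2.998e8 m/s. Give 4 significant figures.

Pressure is [E]/[L]³ = [E]⁴/(ℏc)³.
1 GeV⁴ → 1/(ℏc)³ × (1 GeV in J)⁴ = 2.082e37 Pa.
Result: 2.70 × 2.082e37 = 5.620e37 Pa.

5.620e37 Pa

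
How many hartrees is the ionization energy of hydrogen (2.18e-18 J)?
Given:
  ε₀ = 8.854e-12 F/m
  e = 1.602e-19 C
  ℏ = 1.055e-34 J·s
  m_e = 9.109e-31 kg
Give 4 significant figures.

hartree: E_h = m_e e⁴/(4πε₀ℏ)² = 4.354e-18 J.
2.18e-18 / 4.354e-18 = 0.5007

0.5007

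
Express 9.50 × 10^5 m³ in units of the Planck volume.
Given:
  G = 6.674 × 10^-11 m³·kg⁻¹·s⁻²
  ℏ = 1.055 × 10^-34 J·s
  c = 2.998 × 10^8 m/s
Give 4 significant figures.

Planck volume: V_P = (ℏG/c³)^(3/2) = 4.224 × 10^-105 m³.
9.50 × 10^5 / 4.224 × 10^-105 = 2.249 × 10^110

2.249 × 10^110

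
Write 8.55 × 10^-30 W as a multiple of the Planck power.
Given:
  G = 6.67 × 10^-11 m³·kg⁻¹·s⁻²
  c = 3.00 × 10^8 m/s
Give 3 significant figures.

2.35 × 10^-82

Planck power: P_P = c⁵/G = 3.64 × 10^52 W.
8.55 × 10^-30 / 3.64 × 10^52 = 2.35 × 10^-82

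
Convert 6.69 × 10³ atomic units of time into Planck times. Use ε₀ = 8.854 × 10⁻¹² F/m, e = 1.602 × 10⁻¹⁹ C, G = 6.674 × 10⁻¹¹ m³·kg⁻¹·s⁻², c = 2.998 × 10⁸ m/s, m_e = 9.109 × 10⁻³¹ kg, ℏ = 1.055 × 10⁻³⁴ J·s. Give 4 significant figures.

3.006 × 10³⁰

atomic unit of time: τ_au = (4πε₀)²ℏ³/(m_e e⁴) = 2.423 × 10⁻¹⁷ s
Planck time: t_P = √(ℏG/c⁵) = 5.392 × 10⁻⁴⁴ s
6.69 × 10³ × 2.423 × 10⁻¹⁷ / 5.392 × 10⁻⁴⁴ = 3.006 × 10³⁰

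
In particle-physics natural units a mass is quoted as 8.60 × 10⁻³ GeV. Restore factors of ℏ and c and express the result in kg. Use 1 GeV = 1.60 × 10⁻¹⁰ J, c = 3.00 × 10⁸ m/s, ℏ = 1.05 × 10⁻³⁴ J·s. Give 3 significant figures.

1.53 × 10⁻²⁹ kg

Mass is [E]/c²; divide by c².
1 GeV → 1/c² × (1 GeV in J) = 1.78 × 10⁻²⁷ kg.
Result: 8.60 × 10⁻³ × 1.78 × 10⁻²⁷ = 1.53 × 10⁻²⁹ kg.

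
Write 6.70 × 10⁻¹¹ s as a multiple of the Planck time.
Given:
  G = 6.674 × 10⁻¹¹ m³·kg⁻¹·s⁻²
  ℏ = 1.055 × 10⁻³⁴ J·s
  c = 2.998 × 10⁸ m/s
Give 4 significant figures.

1.243 × 10³³

Planck time: t_P = √(ℏG/c⁵) = 5.392 × 10⁻⁴⁴ s.
6.70 × 10⁻¹¹ / 5.392 × 10⁻⁴⁴ = 1.243 × 10³³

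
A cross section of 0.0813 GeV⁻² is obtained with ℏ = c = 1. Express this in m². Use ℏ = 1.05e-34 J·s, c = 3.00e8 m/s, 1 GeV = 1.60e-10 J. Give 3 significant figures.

3.15e-33 m²

Area is [L]² = [E]⁻²·(ℏc)²; restore (ℏc)².
1 GeV⁻² → (ℏc)² × (1 GeV in J)⁻² = 3.88e-32 m².
Result: 0.0813 × 3.88e-32 = 3.15e-33 m².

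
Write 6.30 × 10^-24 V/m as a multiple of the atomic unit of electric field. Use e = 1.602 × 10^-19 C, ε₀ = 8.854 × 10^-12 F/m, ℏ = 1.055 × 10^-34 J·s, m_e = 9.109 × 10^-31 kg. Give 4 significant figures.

atomic unit of electric field: E_au = E_h/(e a₀) = m_e²e⁵/((4πε₀)³ℏ⁴) = 5.131 × 10^11 V/m.
6.30 × 10^-24 / 5.131 × 10^11 = 1.228 × 10^-35

1.228 × 10^-35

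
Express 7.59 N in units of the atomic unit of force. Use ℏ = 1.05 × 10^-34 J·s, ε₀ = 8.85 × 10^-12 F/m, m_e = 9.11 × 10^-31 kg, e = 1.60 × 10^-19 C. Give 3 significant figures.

atomic unit of force: F_au = E_h/a₀ = m_e²e⁶/((4πε₀)³ℏ⁴) = 8.33 × 10^-8 N.
7.59 / 8.33 × 10^-8 = 9.11 × 10^7

9.11 × 10^7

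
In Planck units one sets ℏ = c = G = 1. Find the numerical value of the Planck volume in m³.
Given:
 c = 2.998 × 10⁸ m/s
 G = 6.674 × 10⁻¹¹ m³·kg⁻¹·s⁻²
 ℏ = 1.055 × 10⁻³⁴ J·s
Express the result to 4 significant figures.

V_P = (ℏG/c³)^(3/2)
  = √(1.784 × 10⁻²⁰⁹)
  = 4.224 × 10⁻¹⁰⁵ m³

4.224 × 10⁻¹⁰⁵ m³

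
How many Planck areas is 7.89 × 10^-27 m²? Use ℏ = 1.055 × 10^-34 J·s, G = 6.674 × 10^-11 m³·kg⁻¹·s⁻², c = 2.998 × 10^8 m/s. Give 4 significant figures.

3.019 × 10^43

Planck area: A_P = ℏG/c³ = 2.613 × 10^-70 m².
7.89 × 10^-27 / 2.613 × 10^-70 = 3.019 × 10^43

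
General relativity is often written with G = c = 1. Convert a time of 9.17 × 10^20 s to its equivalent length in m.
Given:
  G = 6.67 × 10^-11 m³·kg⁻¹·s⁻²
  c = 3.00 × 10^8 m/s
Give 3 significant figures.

Time → length via c.
9.17 × 10^20 s × (c) = 2.75 × 10^29 m

2.75 × 10^29 m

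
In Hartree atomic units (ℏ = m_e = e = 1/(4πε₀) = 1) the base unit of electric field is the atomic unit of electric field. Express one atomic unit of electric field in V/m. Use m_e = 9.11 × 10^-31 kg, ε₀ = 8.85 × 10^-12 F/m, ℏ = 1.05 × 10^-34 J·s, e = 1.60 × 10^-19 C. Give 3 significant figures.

5.20 × 10^11 V/m

E_au = E_h/(e a₀) = m_e²e⁵/((4πε₀)³ℏ⁴)
E_h = 4.38 × 10^-18 J
a₀ = 5.26 × 10^-11 m
E_h/(e·a₀) = 5.20 × 10^11 V/m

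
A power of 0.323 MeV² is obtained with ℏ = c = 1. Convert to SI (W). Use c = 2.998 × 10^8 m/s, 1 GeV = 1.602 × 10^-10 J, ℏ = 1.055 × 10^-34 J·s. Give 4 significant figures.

Power is [E]/[T] = [E]²/ℏ.
1 GeV² → 1/ℏ × (1 GeV in J)² = 2.433 × 10^14 W.
Convert the energy scale: 0.323 MeV² = 3.23 × 10^-7 GeV².
Result: 3.23 × 10^-7 × 2.433 × 10^14 = 7.857 × 10^7 W.

7.857 × 10^7 W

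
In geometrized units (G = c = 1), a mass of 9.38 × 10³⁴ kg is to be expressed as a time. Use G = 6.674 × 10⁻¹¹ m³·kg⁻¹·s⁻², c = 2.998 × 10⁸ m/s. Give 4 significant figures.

0.2323 s

Mass → time via G/c³.
9.38 × 10³⁴ kg × (G/c³) = 0.2323 s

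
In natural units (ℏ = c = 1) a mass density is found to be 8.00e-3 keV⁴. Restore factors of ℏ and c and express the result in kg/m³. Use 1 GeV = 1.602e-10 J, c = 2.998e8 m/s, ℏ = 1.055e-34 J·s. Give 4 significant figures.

1.853e-6 kg/m³

Mass density is [E]/(c²[L]³) = [E]⁴/(ℏ³c⁵).
1 GeV⁴ → 1/(ℏ³c⁵) × (1 GeV in J)⁴ = 2.316e20 kg/m³.
Convert the energy scale: 8.00e-3 keV⁴ = 8.00e-27 GeV⁴.
Result: 8.00e-27 × 2.316e20 = 1.853e-6 kg/m³.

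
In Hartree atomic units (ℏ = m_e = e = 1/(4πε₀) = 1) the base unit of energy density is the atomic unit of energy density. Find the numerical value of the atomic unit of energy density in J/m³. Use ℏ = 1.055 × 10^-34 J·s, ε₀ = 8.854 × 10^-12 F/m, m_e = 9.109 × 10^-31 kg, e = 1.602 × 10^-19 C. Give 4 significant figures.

u_au = E_h/a₀³ = m_e⁴e¹⁰/((4πε₀)⁵ℏ⁸)
E_h = 4.354 × 10^-18 J
a₀ = 5.297 × 10^-11 m
E_h/a₀³ = 2.929 × 10^13 J/m³

2.929 × 10^13 J/m³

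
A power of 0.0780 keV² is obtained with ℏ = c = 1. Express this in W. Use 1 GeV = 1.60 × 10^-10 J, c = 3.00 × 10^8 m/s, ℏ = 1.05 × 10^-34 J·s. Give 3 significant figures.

Power is [E]/[T] = [E]²/ℏ.
1 GeV² → 1/ℏ × (1 GeV in J)² = 2.44 × 10^14 W.
Convert the energy scale: 0.0780 keV² = 7.80 × 10^-14 GeV².
Result: 7.80 × 10^-14 × 2.44 × 10^14 = 19 W.

19 W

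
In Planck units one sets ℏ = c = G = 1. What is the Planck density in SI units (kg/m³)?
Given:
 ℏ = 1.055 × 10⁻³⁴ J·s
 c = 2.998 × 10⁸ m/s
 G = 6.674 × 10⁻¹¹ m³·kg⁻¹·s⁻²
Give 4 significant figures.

5.154 × 10⁹⁶ kg/m³

ρ_P = c⁵/(ℏG²)
  = 2.422 × 10⁴² / 4.699 × 10⁻⁵⁵
  = 5.154 × 10⁹⁶ kg/m³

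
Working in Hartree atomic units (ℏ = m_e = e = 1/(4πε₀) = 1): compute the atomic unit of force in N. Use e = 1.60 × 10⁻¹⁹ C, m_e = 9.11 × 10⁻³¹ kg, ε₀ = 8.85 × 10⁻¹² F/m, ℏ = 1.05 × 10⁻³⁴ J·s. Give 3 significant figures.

The unique combination of the constants set to 1 with dimensions of force is F_au = E_h/a₀ = m_e²e⁶/((4πε₀)³ℏ⁴).
E_h = 4.38 × 10⁻¹⁸ J
a₀ = 5.26 × 10⁻¹¹ m
E_h/a₀ = 8.33 × 10⁻⁸ N

8.33 × 10⁻⁸ N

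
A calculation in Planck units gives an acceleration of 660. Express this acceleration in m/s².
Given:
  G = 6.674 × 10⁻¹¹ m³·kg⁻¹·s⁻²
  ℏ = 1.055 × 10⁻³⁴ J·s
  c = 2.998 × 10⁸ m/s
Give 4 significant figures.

One Planck acceleration: a_P = √(c⁷/(ℏG)) = 5.560 × 10⁵¹ m/s².
660 × 5.560 × 10⁵¹ m/s² = 3.670 × 10⁵⁴ m/s²

3.670 × 10⁵⁴ m/s²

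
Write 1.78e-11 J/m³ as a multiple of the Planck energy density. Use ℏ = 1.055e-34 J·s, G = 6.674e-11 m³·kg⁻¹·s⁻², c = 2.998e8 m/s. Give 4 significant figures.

3.843e-125

Planck energy density: u_P = c⁷/(ℏG²) = 4.632e113 J/m³.
1.78e-11 / 4.632e113 = 3.843e-125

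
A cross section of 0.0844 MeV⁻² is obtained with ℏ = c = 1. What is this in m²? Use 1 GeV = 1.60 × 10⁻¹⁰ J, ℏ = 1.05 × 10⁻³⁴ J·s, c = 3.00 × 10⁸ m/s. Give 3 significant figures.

3.27 × 10⁻²⁷ m²

Area is [L]² = [E]⁻²·(ℏc)²; restore (ℏc)².
1 GeV⁻² → (ℏc)² × (1 GeV in J)⁻² = 3.88 × 10⁻³² m².
Convert the energy scale: 0.0844 MeV⁻² = 8.44 × 10⁴ GeV⁻².
Result: 8.44 × 10⁴ × 3.88 × 10⁻³² = 3.27 × 10⁻²⁷ m².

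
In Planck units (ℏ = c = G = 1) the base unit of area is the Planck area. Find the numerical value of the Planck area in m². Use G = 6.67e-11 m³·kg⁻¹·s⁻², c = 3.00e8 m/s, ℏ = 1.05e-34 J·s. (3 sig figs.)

A_P = ℏG/c³
  = 7.00e-45 / 2.70e25
  = 2.59e-70 m²

2.59e-70 m²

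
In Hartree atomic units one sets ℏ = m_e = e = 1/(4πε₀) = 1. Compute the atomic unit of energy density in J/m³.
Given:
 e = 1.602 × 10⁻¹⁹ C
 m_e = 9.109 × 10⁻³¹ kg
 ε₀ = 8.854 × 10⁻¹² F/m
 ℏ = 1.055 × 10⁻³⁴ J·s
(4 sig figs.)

u_au = E_h/a₀³ = m_e⁴e¹⁰/((4πε₀)⁵ℏ⁸)
E_h = 4.354 × 10⁻¹⁸ J
a₀ = 5.297 × 10⁻¹¹ m
E_h/a₀³ = 2.929 × 10¹³ J/m³

2.929 × 10¹³ J/m³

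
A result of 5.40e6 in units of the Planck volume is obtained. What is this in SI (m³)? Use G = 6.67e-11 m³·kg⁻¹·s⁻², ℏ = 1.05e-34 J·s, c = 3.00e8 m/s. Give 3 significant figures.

One Planck volume: V_P = (ℏG/c³)^(3/2) = 4.18e-105 m³.
5.40e6 × 4.18e-105 m³ = 2.26e-98 m³

2.26e-98 m³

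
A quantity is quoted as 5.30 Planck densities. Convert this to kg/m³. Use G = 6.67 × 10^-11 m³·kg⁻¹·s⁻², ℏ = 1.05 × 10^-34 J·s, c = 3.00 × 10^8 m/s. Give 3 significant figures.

One Planck density: ρ_P = c⁵/(ℏG²) = 5.20 × 10^96 kg/m³.
5.30 × 5.20 × 10^96 kg/m³ = 2.76 × 10^97 kg/m³

2.76 × 10^97 kg/m³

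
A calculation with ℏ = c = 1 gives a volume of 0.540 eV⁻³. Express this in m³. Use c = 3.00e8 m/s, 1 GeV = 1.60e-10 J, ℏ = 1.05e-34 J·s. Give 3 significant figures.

Volume is [L]³ = [E]⁻³·(ℏc)³.
1 GeV⁻³ → (ℏc)³ × (1 GeV in J)⁻³ = 7.63e-48 m³.
Convert the energy scale: 0.540 eV⁻³ = 5.40e26 GeV⁻³.
Result: 5.40e26 × 7.63e-48 = 4.12e-21 m³.

4.12e-21 m³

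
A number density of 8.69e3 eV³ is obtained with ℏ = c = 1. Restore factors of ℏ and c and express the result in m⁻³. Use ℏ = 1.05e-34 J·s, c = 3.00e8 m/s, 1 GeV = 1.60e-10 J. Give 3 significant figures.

1.14e24 m⁻³

Number density is [L]⁻³ = [E]³/(ℏc)³.
1 GeV³ → 1/(ℏc)³ × (1 GeV in J)³ = 1.31e47 m⁻³.
Convert the energy scale: 8.69e3 eV³ = 8.69e-24 GeV³.
Result: 8.69e-24 × 1.31e47 = 1.14e24 m⁻³.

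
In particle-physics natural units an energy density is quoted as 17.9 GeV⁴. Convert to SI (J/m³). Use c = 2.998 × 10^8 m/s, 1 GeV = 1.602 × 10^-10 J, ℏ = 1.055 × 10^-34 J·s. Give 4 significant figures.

3.726 × 10^38 J/m³

[E]/[L]³ = [E]⁴/(ℏc)³; restore (ℏc)⁻³.
1 GeV⁴ → 1/(ℏc)³ × (1 GeV in J)⁴ = 2.082 × 10^37 J/m³.
Result: 17.9 × 2.082 × 10^37 = 3.726 × 10^38 J/m³.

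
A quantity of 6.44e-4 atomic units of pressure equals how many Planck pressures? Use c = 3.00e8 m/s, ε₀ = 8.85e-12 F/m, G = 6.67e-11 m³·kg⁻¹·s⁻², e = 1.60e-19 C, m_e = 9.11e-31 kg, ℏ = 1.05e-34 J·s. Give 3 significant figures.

4.14e-104

atomic unit of pressure: P_au = E_h/a₀³ = m_e⁴e¹⁰/((4πε₀)⁵ℏ⁸) = 3.01e13 Pa
Planck pressure: p_P = c⁷/(ℏG²) = 4.68e113 Pa
6.44e-4 × 3.01e13 / 4.68e113 = 4.14e-104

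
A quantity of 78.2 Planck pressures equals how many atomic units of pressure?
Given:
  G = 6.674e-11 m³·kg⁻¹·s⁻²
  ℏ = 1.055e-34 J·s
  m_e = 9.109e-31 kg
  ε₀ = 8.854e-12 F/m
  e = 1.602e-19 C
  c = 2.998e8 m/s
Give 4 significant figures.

Planck pressure: p_P = c⁷/(ℏG²) = 4.632e113 Pa
atomic unit of pressure: P_au = E_h/a₀³ = m_e⁴e¹⁰/((4πε₀)⁵ℏ⁸) = 2.929e13 Pa
78.2 × 4.632e113 / 2.929e13 = 1.237e102

1.237e102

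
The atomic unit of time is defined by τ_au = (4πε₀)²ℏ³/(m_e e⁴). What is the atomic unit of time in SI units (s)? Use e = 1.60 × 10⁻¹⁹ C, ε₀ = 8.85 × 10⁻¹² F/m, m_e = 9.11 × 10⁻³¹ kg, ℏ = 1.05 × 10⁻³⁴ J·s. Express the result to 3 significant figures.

τ_au = (4πε₀)²ℏ³/(m_e e⁴)
E_h = 4.38 × 10⁻¹⁸ J
ℏ/E_h = 2.40 × 10⁻¹⁷ s

2.40 × 10⁻¹⁷ s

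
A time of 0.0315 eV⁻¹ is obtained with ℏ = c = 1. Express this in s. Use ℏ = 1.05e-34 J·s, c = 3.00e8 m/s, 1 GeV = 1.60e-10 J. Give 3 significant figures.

A time is [E]⁻¹ in ℏ=c=1; restore one factor of ℏ.
1 GeV⁻¹ → ℏ × (1 GeV in J)⁻¹ = 6.56e-25 s.
Convert the energy scale: 0.0315 eV⁻¹ = 3.15e7 GeV⁻¹.
Result: 3.15e7 × 6.56e-25 = 2.07e-17 s.

2.07e-17 s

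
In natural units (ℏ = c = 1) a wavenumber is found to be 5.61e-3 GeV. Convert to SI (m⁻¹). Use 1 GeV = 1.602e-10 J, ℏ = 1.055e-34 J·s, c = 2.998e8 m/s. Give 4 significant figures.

Inverse length is [E]/(ℏc).
1 GeV → 1/(ℏc) × (1 GeV in J) = 5.065e15 m⁻¹.
Result: 5.61e-3 × 5.065e15 = 2.841e13 m⁻¹.

2.841e13 m⁻¹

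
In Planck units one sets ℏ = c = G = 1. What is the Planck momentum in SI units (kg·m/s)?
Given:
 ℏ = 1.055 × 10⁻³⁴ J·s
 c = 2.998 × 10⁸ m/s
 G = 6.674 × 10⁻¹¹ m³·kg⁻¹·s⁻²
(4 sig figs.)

p_P = √(ℏc³/G)
  = √(42.60)
  = 6.527 kg·m/s

6.527 kg·m/s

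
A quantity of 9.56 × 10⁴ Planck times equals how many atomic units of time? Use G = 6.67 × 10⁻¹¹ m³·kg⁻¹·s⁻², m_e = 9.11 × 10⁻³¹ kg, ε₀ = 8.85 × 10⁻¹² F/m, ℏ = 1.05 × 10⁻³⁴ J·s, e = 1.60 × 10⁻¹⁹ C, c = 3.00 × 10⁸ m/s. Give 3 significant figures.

Planck time: t_P = √(ℏG/c⁵) = 5.37 × 10⁻⁴⁴ s
atomic unit of time: τ_au = (4πε₀)²ℏ³/(m_e e⁴) = 2.40 × 10⁻¹⁷ s
9.56 × 10⁴ × 5.37 × 10⁻⁴⁴ / 2.40 × 10⁻¹⁷ = 2.14 × 10⁻²²

2.14 × 10⁻²²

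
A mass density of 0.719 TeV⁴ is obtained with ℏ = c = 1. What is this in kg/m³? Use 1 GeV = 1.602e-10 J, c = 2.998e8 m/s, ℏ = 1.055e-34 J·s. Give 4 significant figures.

1.665e32 kg/m³

Mass density is [E]/(c²[L]³) = [E]⁴/(ℏ³c⁵).
1 GeV⁴ → 1/(ℏ³c⁵) × (1 GeV in J)⁴ = 2.316e20 kg/m³.
Convert the energy scale: 0.719 TeV⁴ = 7.19e11 GeV⁴.
Result: 7.19e11 × 2.316e20 = 1.665e32 kg/m³.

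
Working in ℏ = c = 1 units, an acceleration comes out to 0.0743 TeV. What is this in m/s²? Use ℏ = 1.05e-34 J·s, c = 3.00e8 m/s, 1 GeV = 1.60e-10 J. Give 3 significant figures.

Acceleration is [L]/[T]² = c·[E]/ℏ.
1 GeV → c/ℏ × (1 GeV in J) = 4.57e32 m/s².
Convert the energy scale: 0.0743 TeV = 74.3 GeV.
Result: 74.3 × 4.57e32 = 3.40e34 m/s².

3.40e34 m/s²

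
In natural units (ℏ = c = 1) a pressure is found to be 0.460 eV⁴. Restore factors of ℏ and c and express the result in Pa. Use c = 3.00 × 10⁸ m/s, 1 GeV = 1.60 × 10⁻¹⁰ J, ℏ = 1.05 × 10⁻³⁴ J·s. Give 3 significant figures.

9.65 Pa

Pressure is [E]/[L]³ = [E]⁴/(ℏc)³.
1 GeV⁴ → 1/(ℏc)³ × (1 GeV in J)⁴ = 2.10 × 10³⁷ Pa.
Convert the energy scale: 0.460 eV⁴ = 4.60 × 10⁻³⁷ GeV⁴.
Result: 4.60 × 10⁻³⁷ × 2.10 × 10³⁷ = 9.65 Pa.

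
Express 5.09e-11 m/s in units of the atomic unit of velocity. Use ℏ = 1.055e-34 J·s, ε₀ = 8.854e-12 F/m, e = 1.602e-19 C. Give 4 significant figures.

atomic unit of velocity: v_au = e²/(4πε₀ℏ) = 2.186e6 m/s.
5.09e-11 / 2.186e6 = 2.328e-17

2.328e-17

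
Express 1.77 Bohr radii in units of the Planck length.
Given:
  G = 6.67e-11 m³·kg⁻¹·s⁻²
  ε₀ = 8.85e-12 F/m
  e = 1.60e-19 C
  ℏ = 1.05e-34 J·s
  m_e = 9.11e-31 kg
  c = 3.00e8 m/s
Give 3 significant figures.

5.78e24

Bohr radius: a₀ = 4πε₀ℏ²/(m_e e²) = 5.26e-11 m
Planck length: ℓ_P = √(ℏG/c³) = 1.61e-35 m
1.77 × 5.26e-11 / 1.61e-35 = 5.78e24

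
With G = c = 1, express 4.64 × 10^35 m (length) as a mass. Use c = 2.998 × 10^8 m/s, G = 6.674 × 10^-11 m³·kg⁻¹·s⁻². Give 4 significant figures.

Length → mass via c²/G.
4.64 × 10^35 m × (c²/G) = 6.249 × 10^62 kg

6.249 × 10^62 kg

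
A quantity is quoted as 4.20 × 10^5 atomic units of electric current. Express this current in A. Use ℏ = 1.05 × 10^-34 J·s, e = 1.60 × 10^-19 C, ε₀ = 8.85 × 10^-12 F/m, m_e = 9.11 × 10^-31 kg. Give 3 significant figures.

One atomic unit of electric current: I_au = e E_h/ℏ = m_e e⁵/((4πε₀)²ℏ³) = 6.67 × 10^-3 A.
4.20 × 10^5 × 6.67 × 10^-3 A = 2.80 × 10^3 A

2.80 × 10^3 A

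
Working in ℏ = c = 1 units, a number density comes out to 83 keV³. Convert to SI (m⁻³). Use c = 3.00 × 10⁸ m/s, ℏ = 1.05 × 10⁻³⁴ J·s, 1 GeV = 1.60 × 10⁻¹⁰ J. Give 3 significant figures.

1.09 × 10³¹ m⁻³

Number density is [L]⁻³ = [E]³/(ℏc)³.
1 GeV³ → 1/(ℏc)³ × (1 GeV in J)³ = 1.31 × 10⁴⁷ m⁻³.
Convert the energy scale: 83 keV³ = 8.30 × 10⁻¹⁷ GeV³.
Result: 8.30 × 10⁻¹⁷ × 1.31 × 10⁴⁷ = 1.09 × 10³¹ m⁻³.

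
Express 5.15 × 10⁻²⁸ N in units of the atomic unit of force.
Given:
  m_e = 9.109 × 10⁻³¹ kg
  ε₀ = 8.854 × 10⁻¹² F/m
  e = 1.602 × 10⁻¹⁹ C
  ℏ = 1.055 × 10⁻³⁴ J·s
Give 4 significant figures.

atomic unit of force: F_au = E_h/a₀ = m_e²e⁶/((4πε₀)³ℏ⁴) = 8.220 × 10⁻⁸ N.
5.15 × 10⁻²⁸ / 8.220 × 10⁻⁸ = 6.265 × 10⁻²¹

6.265 × 10⁻²¹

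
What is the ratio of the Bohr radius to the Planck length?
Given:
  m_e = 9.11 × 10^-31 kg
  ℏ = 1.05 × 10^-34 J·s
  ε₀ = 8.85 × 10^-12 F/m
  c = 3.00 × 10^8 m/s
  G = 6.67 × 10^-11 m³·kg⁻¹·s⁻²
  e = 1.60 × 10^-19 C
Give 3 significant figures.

Bohr radius: a₀ = 4πε₀ℏ²/(m_e e²) = 5.26 × 10^-11 m
Planck length: ℓ_P = √(ℏG/c³) = 1.61 × 10^-35 m
ratio = 5.26 × 10^-11 / 1.61 × 10^-35 = 3.26 × 10^24

3.26 × 10^24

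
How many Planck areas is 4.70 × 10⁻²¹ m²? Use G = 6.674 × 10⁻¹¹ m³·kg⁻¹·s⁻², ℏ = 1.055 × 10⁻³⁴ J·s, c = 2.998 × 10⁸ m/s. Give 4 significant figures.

Planck area: A_P = ℏG/c³ = 2.613 × 10⁻⁷⁰ m².
4.70 × 10⁻²¹ / 2.613 × 10⁻⁷⁰ = 1.799 × 10⁴⁹

1.799 × 10⁴⁹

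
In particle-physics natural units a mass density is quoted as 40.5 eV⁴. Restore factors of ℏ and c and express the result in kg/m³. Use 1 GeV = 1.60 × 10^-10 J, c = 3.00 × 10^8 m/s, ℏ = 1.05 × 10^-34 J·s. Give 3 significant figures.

Mass density is [E]/(c²[L]³) = [E]⁴/(ℏ³c⁵).
1 GeV⁴ → 1/(ℏ³c⁵) × (1 GeV in J)⁴ = 2.33 × 10^20 kg/m³.
Convert the energy scale: 40.5 eV⁴ = 4.05 × 10^-35 GeV⁴.
Result: 4.05 × 10^-35 × 2.33 × 10^20 = 9.44 × 10^-15 kg/m³.

9.44 × 10^-15 kg/m³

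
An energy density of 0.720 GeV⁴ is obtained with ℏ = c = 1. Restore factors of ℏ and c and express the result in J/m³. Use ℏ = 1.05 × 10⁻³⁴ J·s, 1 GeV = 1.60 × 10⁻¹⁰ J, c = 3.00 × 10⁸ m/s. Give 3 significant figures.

[E]/[L]³ = [E]⁴/(ℏc)³; restore (ℏc)⁻³.
1 GeV⁴ → 1/(ℏc)³ × (1 GeV in J)⁴ = 2.10 × 10³⁷ J/m³.
Result: 0.720 × 2.10 × 10³⁷ = 1.51 × 10³⁷ J/m³.

1.51 × 10³⁷ J/m³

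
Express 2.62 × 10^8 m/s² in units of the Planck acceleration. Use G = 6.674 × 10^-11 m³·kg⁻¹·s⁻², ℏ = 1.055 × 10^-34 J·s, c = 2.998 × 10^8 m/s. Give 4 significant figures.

4.712 × 10^-44

Planck acceleration: a_P = √(c⁷/(ℏG)) = 5.560 × 10^51 m/s².
2.62 × 10^8 / 5.560 × 10^51 = 4.712 × 10^-44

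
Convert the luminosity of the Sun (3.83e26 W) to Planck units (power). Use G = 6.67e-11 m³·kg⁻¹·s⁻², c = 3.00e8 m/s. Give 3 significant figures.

Planck power: P_P = c⁵/G = 3.64e52 W.
3.83e26 / 3.64e52 = 1.05e-26

1.05e-26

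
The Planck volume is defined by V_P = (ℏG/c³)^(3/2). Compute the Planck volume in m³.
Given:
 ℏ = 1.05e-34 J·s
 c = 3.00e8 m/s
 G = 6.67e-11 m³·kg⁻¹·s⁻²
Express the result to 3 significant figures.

4.18e-105 m³

V_P = (ℏG/c³)^(3/2)
  = √(1.75e-209)
  = 4.18e-105 m³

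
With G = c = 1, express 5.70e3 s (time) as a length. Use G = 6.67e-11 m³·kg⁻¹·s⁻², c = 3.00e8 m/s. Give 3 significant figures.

Time → length via c.
5.70e3 s × (c) = 1.71e12 m

1.71e12 m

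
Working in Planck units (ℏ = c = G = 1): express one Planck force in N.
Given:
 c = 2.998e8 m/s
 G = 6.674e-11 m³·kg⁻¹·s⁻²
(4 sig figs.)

From ℏ = c = G = 1 the force scale is F_P = c⁴/G.
  = 8.078e33 / 6.674e-11
  = 1.210e44 N

1.210e44 N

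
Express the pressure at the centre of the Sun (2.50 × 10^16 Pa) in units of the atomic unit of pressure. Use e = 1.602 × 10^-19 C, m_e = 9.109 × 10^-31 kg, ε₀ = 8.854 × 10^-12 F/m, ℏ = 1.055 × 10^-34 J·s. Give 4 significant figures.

853.5

atomic unit of pressure: P_au = E_h/a₀³ = m_e⁴e¹⁰/((4πε₀)⁵ℏ⁸) = 2.929 × 10^13 Pa.
2.50 × 10^16 / 2.929 × 10^13 = 853.5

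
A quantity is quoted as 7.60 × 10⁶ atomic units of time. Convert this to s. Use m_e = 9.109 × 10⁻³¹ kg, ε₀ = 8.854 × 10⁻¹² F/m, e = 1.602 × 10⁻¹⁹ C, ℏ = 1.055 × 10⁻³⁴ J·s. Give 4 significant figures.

1.841 × 10⁻¹⁰ s

One atomic unit of time: τ_au = (4πε₀)²ℏ³/(m_e e⁴) = 2.423 × 10⁻¹⁷ s.
7.60 × 10⁶ × 2.423 × 10⁻¹⁷ s = 1.841 × 10⁻¹⁰ s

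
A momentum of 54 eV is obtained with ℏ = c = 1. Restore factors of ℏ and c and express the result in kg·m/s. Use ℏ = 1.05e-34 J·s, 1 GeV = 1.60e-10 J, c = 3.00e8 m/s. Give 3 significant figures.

Momentum is [E]/c; divide by c.
1 GeV → 1/c × (1 GeV in J) = 5.33e-19 kg·m/s.
Convert the energy scale: 54 eV = 5.40e-8 GeV.
Result: 5.40e-8 × 5.33e-19 = 2.88e-26 kg·m/s.

2.88e-26 kg·m/s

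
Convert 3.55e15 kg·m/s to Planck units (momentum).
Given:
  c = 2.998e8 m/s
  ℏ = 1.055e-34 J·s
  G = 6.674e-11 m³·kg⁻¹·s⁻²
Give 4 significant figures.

Planck momentum: p_P = √(ℏc³/G) = 6.527 kg·m/s.
3.55e15 / 6.527 = 5.439e14

5.439e14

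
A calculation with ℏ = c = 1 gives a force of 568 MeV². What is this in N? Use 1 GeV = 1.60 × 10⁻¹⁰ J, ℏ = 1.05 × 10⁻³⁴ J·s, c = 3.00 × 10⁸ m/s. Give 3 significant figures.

Force is [E]/[L] = [E]²/(ℏc); restore (ℏc)⁻¹.
1 GeV² → 1/(ℏc) × (1 GeV in J)² = 8.13 × 10⁵ N.
Convert the energy scale: 568 MeV² = 5.68 × 10⁻⁴ GeV².
Result: 5.68 × 10⁻⁴ × 8.13 × 10⁵ = 462 N.

462 N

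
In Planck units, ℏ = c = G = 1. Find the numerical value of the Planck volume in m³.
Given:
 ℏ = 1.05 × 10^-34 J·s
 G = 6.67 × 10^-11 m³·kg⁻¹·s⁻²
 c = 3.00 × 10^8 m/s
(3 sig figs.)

4.18 × 10^-105 m³

From ℏ = c = G = 1 the volume scale is V_P = (ℏG/c³)^(3/2).
  = √(1.75 × 10^-209)
  = 4.18 × 10^-105 m³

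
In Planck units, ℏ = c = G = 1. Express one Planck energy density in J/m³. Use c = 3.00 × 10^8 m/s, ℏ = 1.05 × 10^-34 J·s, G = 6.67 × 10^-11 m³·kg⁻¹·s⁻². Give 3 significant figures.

Dimensional analysis gives u_P = c⁷/(ℏG²).
  = 2.19 × 10^59 / 4.67 × 10^-55
  = 4.68 × 10^113 J/m³

4.68 × 10^113 J/m³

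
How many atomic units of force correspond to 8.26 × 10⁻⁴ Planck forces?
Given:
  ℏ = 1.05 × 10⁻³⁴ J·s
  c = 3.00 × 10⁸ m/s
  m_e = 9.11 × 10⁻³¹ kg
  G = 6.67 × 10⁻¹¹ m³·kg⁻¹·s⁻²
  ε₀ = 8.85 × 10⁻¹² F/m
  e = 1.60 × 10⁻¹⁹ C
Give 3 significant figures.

1.20 × 10⁴⁸

Planck force: F_P = c⁴/G = 1.21 × 10⁴⁴ N
atomic unit of force: F_au = E_h/a₀ = m_e²e⁶/((4πε₀)³ℏ⁴) = 8.33 × 10⁻⁸ N
8.26 × 10⁻⁴ × 1.21 × 10⁴⁴ / 8.33 × 10⁻⁸ = 1.20 × 10⁴⁸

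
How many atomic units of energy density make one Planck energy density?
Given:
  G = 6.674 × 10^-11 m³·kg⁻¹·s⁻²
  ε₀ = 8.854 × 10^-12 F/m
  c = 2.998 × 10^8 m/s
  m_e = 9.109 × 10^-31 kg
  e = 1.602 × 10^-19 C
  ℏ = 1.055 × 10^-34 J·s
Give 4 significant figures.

1.581 × 10^100

Planck energy density: u_P = c⁷/(ℏG²) = 4.632 × 10^113 J/m³
atomic unit of energy density: u_au = E_h/a₀³ = m_e⁴e¹⁰/((4πε₀)⁵ℏ⁸) = 2.929 × 10^13 J/m³
ratio = 4.632 × 10^113 / 2.929 × 10^13 = 1.581 × 10^100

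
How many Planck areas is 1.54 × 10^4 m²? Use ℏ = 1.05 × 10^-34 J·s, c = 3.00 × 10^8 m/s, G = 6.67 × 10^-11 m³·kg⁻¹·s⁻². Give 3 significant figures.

Planck area: A_P = ℏG/c³ = 2.59 × 10^-70 m².
1.54 × 10^4 / 2.59 × 10^-70 = 5.94 × 10^73

5.94 × 10^73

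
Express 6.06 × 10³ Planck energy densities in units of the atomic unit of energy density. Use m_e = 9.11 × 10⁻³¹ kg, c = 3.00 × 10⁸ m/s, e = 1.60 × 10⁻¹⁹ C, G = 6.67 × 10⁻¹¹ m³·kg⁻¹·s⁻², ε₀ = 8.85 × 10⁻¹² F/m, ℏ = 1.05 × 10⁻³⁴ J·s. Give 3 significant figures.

Planck energy density: u_P = c⁷/(ℏG²) = 4.68 × 10¹¹³ J/m³
atomic unit of energy density: u_au = E_h/a₀³ = m_e⁴e¹⁰/((4πε₀)⁵ℏ⁸) = 3.01 × 10¹³ J/m³
6.06 × 10³ × 4.68 × 10¹¹³ / 3.01 × 10¹³ = 9.42 × 10¹⁰³

9.42 × 10¹⁰³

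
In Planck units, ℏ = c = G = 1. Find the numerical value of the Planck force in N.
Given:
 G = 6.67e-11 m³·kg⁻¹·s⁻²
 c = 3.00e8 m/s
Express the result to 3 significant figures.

1.21e44 N

The unique combination of the constants set to 1 with dimensions of force is F_P = c⁴/G.
  = 8.10e33 / 6.67e-11
  = 1.21e44 N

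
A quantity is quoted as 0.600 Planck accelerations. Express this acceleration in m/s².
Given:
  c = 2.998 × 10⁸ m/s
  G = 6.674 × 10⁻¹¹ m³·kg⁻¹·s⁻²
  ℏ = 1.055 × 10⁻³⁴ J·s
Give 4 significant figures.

One Planck acceleration: a_P = √(c⁷/(ℏG)) = 5.560 × 10⁵¹ m/s².
0.600 × 5.560 × 10⁵¹ m/s² = 3.336 × 10⁵¹ m/s²

3.336 × 10⁵¹ m/s²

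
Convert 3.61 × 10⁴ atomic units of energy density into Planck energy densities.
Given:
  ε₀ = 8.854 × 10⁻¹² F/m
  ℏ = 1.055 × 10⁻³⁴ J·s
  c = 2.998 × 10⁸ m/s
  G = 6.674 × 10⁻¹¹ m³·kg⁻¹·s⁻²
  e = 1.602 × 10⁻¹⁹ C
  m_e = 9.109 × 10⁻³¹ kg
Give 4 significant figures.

2.283 × 10⁻⁹⁶

atomic unit of energy density: u_au = E_h/a₀³ = m_e⁴e¹⁰/((4πε₀)⁵ℏ⁸) = 2.929 × 10¹³ J/m³
Planck energy density: u_P = c⁷/(ℏG²) = 4.632 × 10¹¹³ J/m³
3.61 × 10⁴ × 2.929 × 10¹³ / 4.632 × 10¹¹³ = 2.283 × 10⁻⁹⁶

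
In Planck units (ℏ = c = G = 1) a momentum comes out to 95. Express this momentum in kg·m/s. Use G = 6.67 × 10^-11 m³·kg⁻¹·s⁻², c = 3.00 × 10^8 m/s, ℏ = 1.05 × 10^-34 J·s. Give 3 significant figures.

One Planck momentum: p_P = √(ℏc³/G) = 6.52 kg·m/s.
95 × 6.52 kg·m/s = 619 kg·m/s

619 kg·m/s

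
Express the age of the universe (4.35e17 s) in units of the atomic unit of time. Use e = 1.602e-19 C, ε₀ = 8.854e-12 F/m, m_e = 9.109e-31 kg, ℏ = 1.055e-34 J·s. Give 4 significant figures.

atomic unit of time: τ_au = (4πε₀)²ℏ³/(m_e e⁴) = 2.423e-17 s.
4.35e17 / 2.423e-17 = 1.795e34

1.795e34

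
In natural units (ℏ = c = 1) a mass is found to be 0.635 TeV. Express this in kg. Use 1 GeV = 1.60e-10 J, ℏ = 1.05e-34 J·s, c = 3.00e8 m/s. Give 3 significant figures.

Mass is [E]/c²; divide by c².
1 GeV → 1/c² × (1 GeV in J) = 1.78e-27 kg.
Convert the energy scale: 0.635 TeV = 635 GeV.
Result: 635 × 1.78e-27 = 1.13e-24 kg.

1.13e-24 kg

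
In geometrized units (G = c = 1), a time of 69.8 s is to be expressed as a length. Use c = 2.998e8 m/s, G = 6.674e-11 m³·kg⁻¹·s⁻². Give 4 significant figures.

2.093e10 m

Time → length via c.
69.8 s × (c) = 2.093e10 m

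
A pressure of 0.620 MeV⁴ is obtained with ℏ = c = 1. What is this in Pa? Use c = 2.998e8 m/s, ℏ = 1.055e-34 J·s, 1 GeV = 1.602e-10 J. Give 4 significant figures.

1.291e25 Pa

Pressure is [E]/[L]³ = [E]⁴/(ℏc)³.
1 GeV⁴ → 1/(ℏc)³ × (1 GeV in J)⁴ = 2.082e37 Pa.
Convert the energy scale: 0.620 MeV⁴ = 6.20e-13 GeV⁴.
Result: 6.20e-13 × 2.082e37 = 1.291e25 Pa.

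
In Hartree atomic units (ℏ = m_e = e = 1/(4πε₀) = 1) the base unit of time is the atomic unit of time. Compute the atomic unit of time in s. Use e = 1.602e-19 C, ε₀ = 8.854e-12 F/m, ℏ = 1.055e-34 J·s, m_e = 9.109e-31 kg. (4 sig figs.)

2.423e-17 s

τ_au = (4πε₀)²ℏ³/(m_e e⁴)
E_h = 4.354e-18 J
ℏ/E_h = 2.423e-17 s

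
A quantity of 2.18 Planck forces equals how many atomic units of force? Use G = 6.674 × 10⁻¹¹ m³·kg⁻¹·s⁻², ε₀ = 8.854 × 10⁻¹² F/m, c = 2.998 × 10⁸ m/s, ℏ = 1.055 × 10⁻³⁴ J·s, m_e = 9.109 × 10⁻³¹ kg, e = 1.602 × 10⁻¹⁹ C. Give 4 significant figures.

3.210 × 10⁵¹

Planck force: F_P = c⁴/G = 1.210 × 10⁴⁴ N
atomic unit of force: F_au = E_h/a₀ = m_e²e⁶/((4πε₀)³ℏ⁴) = 8.220 × 10⁻⁸ N
2.18 × 1.210 × 10⁴⁴ / 8.220 × 10⁻⁸ = 3.210 × 10⁵¹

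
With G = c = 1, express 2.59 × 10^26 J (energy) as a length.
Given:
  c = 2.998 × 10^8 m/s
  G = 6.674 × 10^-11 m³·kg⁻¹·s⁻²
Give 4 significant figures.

2.140 × 10^-18 m

Energy → length via G/c⁴.
2.59 × 10^26 J × (G/c⁴) = 2.140 × 10^-18 m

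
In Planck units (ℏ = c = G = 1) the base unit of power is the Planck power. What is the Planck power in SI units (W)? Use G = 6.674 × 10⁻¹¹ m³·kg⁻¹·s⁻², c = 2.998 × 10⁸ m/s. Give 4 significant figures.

3.629 × 10⁵² W

P_P = c⁵/G
  = 2.422 × 10⁴² / 6.674 × 10⁻¹¹
  = 3.629 × 10⁵² W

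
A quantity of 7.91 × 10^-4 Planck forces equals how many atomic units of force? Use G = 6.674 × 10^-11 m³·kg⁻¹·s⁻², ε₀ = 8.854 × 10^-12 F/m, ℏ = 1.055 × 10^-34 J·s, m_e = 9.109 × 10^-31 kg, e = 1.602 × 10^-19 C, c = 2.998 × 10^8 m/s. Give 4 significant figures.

Planck force: F_P = c⁴/G = 1.210 × 10^44 N
atomic unit of force: F_au = E_h/a₀ = m_e²e⁶/((4πε₀)³ℏ⁴) = 8.220 × 10^-8 N
7.91 × 10^-4 × 1.210 × 10^44 / 8.220 × 10^-8 = 1.165 × 10^48

1.165 × 10^48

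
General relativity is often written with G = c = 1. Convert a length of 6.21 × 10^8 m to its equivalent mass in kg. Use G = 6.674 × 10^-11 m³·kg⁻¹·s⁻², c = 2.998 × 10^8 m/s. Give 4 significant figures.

8.363 × 10^35 kg

Length → mass via c²/G.
6.21 × 10^8 m × (c²/G) = 8.363 × 10^35 kg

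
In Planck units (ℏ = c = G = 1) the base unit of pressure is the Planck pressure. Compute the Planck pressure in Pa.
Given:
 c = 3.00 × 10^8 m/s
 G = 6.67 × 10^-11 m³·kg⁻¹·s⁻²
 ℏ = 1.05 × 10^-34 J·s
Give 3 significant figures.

p_P = c⁷/(ℏG²)
  = 2.19 × 10^59 / 4.67 × 10^-55
  = 4.68 × 10^113 Pa

4.68 × 10^113 Pa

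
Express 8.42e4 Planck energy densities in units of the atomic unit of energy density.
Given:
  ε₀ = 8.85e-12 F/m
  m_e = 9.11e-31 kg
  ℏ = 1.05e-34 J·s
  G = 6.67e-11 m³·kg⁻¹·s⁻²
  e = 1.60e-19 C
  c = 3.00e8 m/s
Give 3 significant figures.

1.31e105

Planck energy density: u_P = c⁷/(ℏG²) = 4.68e113 J/m³
atomic unit of energy density: u_au = E_h/a₀³ = m_e⁴e¹⁰/((4πε₀)⁵ℏ⁸) = 3.01e13 J/m³
8.42e4 × 4.68e113 / 3.01e13 = 1.31e105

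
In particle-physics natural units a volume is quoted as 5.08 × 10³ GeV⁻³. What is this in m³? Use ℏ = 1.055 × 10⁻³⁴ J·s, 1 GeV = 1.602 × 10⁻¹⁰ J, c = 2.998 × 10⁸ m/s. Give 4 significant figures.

Volume is [L]³ = [E]⁻³·(ℏc)³.
1 GeV⁻³ → (ℏc)³ × (1 GeV in J)⁻³ = 7.696 × 10⁻⁴⁸ m³.
Result: 5.08 × 10³ × 7.696 × 10⁻⁴⁸ = 3.910 × 10⁻⁴⁴ m³.

3.910 × 10⁻⁴⁴ m³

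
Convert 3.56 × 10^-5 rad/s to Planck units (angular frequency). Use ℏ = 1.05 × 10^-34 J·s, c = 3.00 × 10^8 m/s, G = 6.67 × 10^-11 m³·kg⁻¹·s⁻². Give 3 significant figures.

1.91 × 10^-48

Planck angular frequency: ω_P = √(c⁵/(ℏG)) = 1.86 × 10^43 rad/s.
3.56 × 10^-5 / 1.86 × 10^43 = 1.91 × 10^-48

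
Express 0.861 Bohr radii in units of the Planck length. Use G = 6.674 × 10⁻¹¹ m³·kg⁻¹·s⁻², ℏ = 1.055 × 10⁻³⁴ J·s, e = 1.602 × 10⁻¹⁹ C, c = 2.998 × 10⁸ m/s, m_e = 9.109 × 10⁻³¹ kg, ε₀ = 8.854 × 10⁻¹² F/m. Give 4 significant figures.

Bohr radius: a₀ = 4πε₀ℏ²/(m_e e²) = 5.297 × 10⁻¹¹ m
Planck length: ℓ_P = √(ℏG/c³) = 1.616 × 10⁻³⁵ m
0.861 × 5.297 × 10⁻¹¹ / 1.616 × 10⁻³⁵ = 2.822 × 10²⁴

2.822 × 10²⁴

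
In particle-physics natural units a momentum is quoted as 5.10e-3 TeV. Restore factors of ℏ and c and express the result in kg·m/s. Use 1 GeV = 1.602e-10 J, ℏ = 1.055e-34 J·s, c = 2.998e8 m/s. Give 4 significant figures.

Momentum is [E]/c; divide by c.
1 GeV → 1/c × (1 GeV in J) = 5.344e-19 kg·m/s.
Convert the energy scale: 5.10e-3 TeV = 5.10 GeV.
Result: 5.10 × 5.344e-19 = 2.725e-18 kg·m/s.

2.725e-18 kg·m/s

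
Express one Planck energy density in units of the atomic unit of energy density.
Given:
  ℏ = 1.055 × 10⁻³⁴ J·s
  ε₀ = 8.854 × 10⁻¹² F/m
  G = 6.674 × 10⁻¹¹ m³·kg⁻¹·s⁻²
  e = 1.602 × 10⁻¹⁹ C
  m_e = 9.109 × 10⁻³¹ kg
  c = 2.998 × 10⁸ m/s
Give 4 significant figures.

Planck energy density: u_P = c⁷/(ℏG²) = 4.632 × 10¹¹³ J/m³
atomic unit of energy density: u_au = E_h/a₀³ = m_e⁴e¹⁰/((4πε₀)⁵ℏ⁸) = 2.929 × 10¹³ J/m³
ratio = 4.632 × 10¹¹³ / 2.929 × 10¹³ = 1.581 × 10¹⁰⁰

1.581 × 10¹⁰⁰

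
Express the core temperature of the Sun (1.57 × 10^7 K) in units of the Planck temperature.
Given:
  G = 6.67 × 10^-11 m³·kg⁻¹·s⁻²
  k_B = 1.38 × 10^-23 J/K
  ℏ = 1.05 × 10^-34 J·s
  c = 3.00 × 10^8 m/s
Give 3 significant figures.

1.11 × 10^-25

Planck temperature: T_P = √(ℏc⁵/G) / k_B = 1.42 × 10^32 K.
1.57 × 10^7 / 1.42 × 10^32 = 1.11 × 10^-25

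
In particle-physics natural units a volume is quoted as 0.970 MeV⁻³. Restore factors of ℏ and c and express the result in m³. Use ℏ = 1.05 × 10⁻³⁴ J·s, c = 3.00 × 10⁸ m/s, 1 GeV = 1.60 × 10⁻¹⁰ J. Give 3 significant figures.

Volume is [L]³ = [E]⁻³·(ℏc)³.
1 GeV⁻³ → (ℏc)³ × (1 GeV in J)⁻³ = 7.63 × 10⁻⁴⁸ m³.
Convert the energy scale: 0.970 MeV⁻³ = 9.70 × 10⁸ GeV⁻³.
Result: 9.70 × 10⁸ × 7.63 × 10⁻⁴⁸ = 7.40 × 10⁻³⁹ m³.

7.40 × 10⁻³⁹ m³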